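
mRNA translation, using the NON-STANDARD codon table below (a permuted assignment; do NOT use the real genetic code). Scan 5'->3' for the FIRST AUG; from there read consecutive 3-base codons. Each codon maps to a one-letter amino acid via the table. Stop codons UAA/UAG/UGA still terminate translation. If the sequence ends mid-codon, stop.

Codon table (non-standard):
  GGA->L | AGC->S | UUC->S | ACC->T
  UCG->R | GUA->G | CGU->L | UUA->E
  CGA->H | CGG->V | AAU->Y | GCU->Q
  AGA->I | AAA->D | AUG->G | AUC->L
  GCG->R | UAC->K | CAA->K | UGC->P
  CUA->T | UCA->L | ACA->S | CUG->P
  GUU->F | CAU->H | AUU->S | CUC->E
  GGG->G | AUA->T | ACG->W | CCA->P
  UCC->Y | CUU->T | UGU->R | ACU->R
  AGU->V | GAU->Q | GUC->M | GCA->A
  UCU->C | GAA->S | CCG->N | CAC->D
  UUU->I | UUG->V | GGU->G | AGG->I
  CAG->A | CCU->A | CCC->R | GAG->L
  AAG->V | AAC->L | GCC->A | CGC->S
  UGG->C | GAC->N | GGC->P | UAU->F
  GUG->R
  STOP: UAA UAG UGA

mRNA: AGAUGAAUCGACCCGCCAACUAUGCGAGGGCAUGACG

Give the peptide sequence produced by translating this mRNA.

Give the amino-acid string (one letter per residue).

start AUG at pos 2
pos 2: AUG -> G; peptide=G
pos 5: AAU -> Y; peptide=GY
pos 8: CGA -> H; peptide=GYH
pos 11: CCC -> R; peptide=GYHR
pos 14: GCC -> A; peptide=GYHRA
pos 17: AAC -> L; peptide=GYHRAL
pos 20: UAU -> F; peptide=GYHRALF
pos 23: GCG -> R; peptide=GYHRALFR
pos 26: AGG -> I; peptide=GYHRALFRI
pos 29: GCA -> A; peptide=GYHRALFRIA
pos 32: UGA -> STOP

Answer: GYHRALFRIA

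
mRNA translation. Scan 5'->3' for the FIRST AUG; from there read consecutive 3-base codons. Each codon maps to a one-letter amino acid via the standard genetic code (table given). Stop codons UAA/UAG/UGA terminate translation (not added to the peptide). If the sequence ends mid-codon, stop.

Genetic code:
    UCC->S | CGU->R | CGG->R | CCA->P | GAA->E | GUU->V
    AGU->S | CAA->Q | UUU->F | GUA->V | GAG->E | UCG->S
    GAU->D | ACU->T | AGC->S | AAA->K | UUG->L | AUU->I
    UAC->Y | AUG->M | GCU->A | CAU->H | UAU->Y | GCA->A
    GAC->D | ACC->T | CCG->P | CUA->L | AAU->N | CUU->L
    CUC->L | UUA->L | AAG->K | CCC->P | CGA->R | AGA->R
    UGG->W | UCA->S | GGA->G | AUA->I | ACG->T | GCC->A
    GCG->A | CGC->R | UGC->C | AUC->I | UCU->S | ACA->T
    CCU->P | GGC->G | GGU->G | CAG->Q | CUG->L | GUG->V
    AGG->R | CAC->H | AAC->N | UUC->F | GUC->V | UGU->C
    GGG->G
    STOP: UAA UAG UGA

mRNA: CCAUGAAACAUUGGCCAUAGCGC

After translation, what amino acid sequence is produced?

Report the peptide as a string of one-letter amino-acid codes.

start AUG at pos 2
pos 2: AUG -> M; peptide=M
pos 5: AAA -> K; peptide=MK
pos 8: CAU -> H; peptide=MKH
pos 11: UGG -> W; peptide=MKHW
pos 14: CCA -> P; peptide=MKHWP
pos 17: UAG -> STOP

Answer: MKHWP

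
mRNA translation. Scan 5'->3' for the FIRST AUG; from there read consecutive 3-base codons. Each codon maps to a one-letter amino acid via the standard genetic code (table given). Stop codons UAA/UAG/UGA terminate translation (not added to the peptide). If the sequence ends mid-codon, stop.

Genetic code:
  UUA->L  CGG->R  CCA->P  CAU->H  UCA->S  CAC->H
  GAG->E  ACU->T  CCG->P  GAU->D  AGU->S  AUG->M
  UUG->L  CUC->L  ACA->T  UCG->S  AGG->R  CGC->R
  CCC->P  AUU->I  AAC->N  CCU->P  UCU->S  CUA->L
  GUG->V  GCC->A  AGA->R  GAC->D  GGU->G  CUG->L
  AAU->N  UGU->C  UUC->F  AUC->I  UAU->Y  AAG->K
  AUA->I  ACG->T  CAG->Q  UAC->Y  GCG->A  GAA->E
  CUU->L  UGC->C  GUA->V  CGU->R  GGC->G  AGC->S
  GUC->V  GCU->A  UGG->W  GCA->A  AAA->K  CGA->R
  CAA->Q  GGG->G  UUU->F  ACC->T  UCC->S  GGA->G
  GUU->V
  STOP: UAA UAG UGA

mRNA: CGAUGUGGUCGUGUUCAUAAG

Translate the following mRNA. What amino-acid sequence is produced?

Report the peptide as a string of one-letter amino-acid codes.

Answer: MWSCS

Derivation:
start AUG at pos 2
pos 2: AUG -> M; peptide=M
pos 5: UGG -> W; peptide=MW
pos 8: UCG -> S; peptide=MWS
pos 11: UGU -> C; peptide=MWSC
pos 14: UCA -> S; peptide=MWSCS
pos 17: UAA -> STOP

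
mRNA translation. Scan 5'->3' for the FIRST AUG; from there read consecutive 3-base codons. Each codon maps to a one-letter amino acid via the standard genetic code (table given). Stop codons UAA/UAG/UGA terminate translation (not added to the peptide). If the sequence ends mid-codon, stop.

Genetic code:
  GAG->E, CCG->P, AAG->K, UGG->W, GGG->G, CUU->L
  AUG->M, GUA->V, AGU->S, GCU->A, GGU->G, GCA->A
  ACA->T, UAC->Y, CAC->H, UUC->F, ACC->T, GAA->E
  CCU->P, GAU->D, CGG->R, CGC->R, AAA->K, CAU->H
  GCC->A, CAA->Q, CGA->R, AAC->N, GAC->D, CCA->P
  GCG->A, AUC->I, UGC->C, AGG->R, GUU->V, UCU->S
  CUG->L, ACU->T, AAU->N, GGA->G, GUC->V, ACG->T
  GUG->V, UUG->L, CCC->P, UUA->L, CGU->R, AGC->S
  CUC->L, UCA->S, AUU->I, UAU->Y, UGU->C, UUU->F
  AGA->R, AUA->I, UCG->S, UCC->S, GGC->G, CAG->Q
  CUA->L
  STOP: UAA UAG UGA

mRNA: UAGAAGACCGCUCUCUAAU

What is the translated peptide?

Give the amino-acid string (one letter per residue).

Answer: (empty: no AUG start codon)

Derivation:
no AUG start codon found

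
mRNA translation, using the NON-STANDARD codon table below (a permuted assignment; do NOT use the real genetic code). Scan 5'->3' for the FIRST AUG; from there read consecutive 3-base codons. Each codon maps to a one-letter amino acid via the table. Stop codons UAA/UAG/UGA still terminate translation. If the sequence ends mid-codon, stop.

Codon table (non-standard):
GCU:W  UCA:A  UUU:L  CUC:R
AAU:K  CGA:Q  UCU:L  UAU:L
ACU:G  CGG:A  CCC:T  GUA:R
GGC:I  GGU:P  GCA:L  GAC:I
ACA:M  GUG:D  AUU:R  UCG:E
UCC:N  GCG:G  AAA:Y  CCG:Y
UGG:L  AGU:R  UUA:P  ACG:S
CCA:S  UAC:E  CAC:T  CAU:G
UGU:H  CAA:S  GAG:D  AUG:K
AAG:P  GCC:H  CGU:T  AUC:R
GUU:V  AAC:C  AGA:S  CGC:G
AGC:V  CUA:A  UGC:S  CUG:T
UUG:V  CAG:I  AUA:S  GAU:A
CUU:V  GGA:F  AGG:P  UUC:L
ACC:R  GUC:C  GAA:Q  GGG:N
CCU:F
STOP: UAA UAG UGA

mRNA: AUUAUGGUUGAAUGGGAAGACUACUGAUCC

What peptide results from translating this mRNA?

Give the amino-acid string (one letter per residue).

start AUG at pos 3
pos 3: AUG -> K; peptide=K
pos 6: GUU -> V; peptide=KV
pos 9: GAA -> Q; peptide=KVQ
pos 12: UGG -> L; peptide=KVQL
pos 15: GAA -> Q; peptide=KVQLQ
pos 18: GAC -> I; peptide=KVQLQI
pos 21: UAC -> E; peptide=KVQLQIE
pos 24: UGA -> STOP

Answer: KVQLQIE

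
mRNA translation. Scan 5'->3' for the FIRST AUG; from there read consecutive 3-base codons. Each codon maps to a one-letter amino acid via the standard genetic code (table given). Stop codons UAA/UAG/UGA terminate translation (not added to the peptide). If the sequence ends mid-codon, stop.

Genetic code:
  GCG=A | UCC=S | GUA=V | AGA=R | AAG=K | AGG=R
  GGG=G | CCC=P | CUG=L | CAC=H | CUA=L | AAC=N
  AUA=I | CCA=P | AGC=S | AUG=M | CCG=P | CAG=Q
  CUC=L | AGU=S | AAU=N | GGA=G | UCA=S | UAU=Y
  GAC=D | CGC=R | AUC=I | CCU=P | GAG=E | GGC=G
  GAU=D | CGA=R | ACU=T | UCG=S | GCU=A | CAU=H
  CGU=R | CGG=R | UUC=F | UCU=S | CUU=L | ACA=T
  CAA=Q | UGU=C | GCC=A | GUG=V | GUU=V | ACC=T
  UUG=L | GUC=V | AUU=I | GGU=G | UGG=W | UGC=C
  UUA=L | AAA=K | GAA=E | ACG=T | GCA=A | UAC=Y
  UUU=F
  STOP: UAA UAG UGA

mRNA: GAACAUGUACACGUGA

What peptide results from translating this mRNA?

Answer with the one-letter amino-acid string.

Answer: MYT

Derivation:
start AUG at pos 4
pos 4: AUG -> M; peptide=M
pos 7: UAC -> Y; peptide=MY
pos 10: ACG -> T; peptide=MYT
pos 13: UGA -> STOP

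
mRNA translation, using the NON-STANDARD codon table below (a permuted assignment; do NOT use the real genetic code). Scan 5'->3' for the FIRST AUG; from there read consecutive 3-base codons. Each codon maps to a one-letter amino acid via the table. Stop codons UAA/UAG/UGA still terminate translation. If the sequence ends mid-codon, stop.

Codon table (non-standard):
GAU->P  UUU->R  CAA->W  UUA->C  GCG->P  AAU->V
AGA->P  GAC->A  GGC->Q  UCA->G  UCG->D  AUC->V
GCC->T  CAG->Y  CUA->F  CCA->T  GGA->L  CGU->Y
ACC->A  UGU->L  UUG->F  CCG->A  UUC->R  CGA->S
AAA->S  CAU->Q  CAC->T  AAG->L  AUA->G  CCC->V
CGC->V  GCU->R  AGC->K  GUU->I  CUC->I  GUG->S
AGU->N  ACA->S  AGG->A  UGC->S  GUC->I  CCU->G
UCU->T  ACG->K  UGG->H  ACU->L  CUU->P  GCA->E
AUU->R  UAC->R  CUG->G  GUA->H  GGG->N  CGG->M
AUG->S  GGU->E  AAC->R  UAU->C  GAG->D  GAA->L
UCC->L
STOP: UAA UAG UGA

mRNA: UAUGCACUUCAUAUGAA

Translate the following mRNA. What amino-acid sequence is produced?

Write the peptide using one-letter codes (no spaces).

start AUG at pos 1
pos 1: AUG -> S; peptide=S
pos 4: CAC -> T; peptide=ST
pos 7: UUC -> R; peptide=STR
pos 10: AUA -> G; peptide=STRG
pos 13: UGA -> STOP

Answer: STRG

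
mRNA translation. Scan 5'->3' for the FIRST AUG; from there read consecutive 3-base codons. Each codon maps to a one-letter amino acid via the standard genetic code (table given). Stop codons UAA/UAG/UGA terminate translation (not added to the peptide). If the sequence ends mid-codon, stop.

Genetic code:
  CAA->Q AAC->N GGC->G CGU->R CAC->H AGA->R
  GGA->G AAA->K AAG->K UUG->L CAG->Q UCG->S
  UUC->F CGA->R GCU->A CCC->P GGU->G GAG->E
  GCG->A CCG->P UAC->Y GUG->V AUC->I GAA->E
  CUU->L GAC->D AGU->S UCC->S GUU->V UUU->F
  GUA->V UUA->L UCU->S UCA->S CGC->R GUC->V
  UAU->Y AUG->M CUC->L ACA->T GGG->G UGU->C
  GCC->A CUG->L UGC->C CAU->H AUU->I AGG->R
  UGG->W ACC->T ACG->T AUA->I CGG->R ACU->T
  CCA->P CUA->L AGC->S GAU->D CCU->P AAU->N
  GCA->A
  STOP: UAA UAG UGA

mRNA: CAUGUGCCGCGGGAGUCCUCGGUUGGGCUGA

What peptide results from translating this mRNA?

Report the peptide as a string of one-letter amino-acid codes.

Answer: MCRGSPRLG

Derivation:
start AUG at pos 1
pos 1: AUG -> M; peptide=M
pos 4: UGC -> C; peptide=MC
pos 7: CGC -> R; peptide=MCR
pos 10: GGG -> G; peptide=MCRG
pos 13: AGU -> S; peptide=MCRGS
pos 16: CCU -> P; peptide=MCRGSP
pos 19: CGG -> R; peptide=MCRGSPR
pos 22: UUG -> L; peptide=MCRGSPRL
pos 25: GGC -> G; peptide=MCRGSPRLG
pos 28: UGA -> STOP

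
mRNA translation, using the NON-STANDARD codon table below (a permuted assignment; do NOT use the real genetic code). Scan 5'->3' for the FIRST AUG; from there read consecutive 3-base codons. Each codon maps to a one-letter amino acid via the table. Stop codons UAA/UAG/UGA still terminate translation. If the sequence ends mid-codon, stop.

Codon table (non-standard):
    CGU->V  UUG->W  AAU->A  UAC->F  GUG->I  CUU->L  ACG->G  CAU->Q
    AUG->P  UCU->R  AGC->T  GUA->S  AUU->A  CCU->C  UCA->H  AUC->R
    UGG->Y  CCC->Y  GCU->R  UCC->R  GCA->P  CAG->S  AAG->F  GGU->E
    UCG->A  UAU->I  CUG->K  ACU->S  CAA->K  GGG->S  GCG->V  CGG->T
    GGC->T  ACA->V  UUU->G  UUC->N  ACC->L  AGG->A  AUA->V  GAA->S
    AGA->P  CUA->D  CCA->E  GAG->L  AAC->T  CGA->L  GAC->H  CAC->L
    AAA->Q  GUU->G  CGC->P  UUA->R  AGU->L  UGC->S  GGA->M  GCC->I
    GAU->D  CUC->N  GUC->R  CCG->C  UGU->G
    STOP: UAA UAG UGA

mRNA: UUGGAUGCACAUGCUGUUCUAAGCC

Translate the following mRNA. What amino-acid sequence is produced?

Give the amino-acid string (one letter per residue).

start AUG at pos 4
pos 4: AUG -> P; peptide=P
pos 7: CAC -> L; peptide=PL
pos 10: AUG -> P; peptide=PLP
pos 13: CUG -> K; peptide=PLPK
pos 16: UUC -> N; peptide=PLPKN
pos 19: UAA -> STOP

Answer: PLPKN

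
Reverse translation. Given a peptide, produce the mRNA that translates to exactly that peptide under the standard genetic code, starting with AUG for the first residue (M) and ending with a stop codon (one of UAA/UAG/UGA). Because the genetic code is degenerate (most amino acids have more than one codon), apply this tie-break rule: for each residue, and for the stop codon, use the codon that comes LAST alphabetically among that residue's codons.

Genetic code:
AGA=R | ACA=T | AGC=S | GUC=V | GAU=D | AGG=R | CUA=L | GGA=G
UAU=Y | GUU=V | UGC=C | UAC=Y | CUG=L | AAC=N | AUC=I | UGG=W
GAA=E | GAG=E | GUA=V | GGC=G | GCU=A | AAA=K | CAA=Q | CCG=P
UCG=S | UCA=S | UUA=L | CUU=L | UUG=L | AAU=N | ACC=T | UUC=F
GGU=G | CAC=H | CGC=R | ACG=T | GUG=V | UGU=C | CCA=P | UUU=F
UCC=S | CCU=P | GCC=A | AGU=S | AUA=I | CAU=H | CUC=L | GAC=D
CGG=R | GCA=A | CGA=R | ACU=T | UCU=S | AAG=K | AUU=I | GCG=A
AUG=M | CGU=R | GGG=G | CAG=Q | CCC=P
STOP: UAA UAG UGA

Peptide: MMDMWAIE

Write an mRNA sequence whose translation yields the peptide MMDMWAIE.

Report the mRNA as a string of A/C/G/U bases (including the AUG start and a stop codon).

Answer: mRNA: AUGAUGGAUAUGUGGGCUAUUGAGUGA

Derivation:
residue 1: M -> AUG (start codon)
residue 2: M -> AUG (only codon)
residue 3: D codons sorted = GAC,GAU -> pick last = GAU
residue 4: M -> AUG (only codon)
residue 5: W -> UGG (only codon)
residue 6: A codons sorted = GCA,GCC,GCG,GCU -> pick last = GCU
residue 7: I codons sorted = AUA,AUC,AUU -> pick last = AUU
residue 8: E codons sorted = GAA,GAG -> pick last = GAG
terminator: stop codons sorted = UAA,UAG,UGA -> pick last = UGA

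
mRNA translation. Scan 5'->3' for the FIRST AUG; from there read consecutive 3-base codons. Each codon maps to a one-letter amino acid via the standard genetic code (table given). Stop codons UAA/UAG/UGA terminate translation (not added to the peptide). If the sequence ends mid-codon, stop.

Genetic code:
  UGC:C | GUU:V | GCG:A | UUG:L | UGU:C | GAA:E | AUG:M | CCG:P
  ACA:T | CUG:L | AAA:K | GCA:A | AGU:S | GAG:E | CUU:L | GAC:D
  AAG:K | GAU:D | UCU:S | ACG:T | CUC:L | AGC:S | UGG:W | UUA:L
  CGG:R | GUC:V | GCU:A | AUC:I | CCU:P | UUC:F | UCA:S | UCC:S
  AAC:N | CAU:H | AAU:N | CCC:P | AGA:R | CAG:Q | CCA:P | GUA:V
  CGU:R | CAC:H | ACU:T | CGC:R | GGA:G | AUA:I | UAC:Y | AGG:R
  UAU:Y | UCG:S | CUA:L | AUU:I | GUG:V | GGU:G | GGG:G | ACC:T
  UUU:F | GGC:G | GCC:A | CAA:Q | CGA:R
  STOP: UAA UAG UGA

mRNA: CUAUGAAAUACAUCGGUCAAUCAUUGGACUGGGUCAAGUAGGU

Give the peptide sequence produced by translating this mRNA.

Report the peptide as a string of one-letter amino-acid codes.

Answer: MKYIGQSLDWVK

Derivation:
start AUG at pos 2
pos 2: AUG -> M; peptide=M
pos 5: AAA -> K; peptide=MK
pos 8: UAC -> Y; peptide=MKY
pos 11: AUC -> I; peptide=MKYI
pos 14: GGU -> G; peptide=MKYIG
pos 17: CAA -> Q; peptide=MKYIGQ
pos 20: UCA -> S; peptide=MKYIGQS
pos 23: UUG -> L; peptide=MKYIGQSL
pos 26: GAC -> D; peptide=MKYIGQSLD
pos 29: UGG -> W; peptide=MKYIGQSLDW
pos 32: GUC -> V; peptide=MKYIGQSLDWV
pos 35: AAG -> K; peptide=MKYIGQSLDWVK
pos 38: UAG -> STOP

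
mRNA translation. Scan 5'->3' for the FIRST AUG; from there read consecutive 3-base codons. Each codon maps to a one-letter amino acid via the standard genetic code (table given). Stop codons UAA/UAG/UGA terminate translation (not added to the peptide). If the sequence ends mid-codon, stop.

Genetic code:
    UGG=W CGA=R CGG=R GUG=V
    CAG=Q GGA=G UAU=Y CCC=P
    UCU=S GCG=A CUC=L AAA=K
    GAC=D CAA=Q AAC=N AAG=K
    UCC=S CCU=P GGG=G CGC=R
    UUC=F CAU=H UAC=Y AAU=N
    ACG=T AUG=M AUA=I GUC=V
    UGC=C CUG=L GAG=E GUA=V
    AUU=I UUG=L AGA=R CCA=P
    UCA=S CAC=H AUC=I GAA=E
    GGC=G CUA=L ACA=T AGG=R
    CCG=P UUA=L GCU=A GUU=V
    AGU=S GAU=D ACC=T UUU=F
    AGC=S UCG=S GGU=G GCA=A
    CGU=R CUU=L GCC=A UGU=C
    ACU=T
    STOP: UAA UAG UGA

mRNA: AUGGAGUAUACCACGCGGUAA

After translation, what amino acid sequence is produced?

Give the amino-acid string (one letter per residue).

start AUG at pos 0
pos 0: AUG -> M; peptide=M
pos 3: GAG -> E; peptide=ME
pos 6: UAU -> Y; peptide=MEY
pos 9: ACC -> T; peptide=MEYT
pos 12: ACG -> T; peptide=MEYTT
pos 15: CGG -> R; peptide=MEYTTR
pos 18: UAA -> STOP

Answer: MEYTTR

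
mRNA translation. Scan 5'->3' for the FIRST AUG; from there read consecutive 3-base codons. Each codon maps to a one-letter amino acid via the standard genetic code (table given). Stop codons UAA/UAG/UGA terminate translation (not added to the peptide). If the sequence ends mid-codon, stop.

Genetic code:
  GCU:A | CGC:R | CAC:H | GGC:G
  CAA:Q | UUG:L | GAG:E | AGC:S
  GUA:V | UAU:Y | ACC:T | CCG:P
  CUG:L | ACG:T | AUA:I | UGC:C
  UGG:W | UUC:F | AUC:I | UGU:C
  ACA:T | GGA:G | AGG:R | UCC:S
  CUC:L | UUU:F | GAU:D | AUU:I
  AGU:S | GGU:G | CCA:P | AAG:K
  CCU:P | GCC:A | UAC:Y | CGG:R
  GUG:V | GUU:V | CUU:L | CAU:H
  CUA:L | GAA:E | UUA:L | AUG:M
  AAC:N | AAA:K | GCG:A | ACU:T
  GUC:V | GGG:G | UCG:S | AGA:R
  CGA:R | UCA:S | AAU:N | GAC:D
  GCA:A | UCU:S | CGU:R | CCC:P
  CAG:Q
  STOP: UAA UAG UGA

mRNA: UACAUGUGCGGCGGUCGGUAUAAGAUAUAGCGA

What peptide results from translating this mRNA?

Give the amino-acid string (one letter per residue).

start AUG at pos 3
pos 3: AUG -> M; peptide=M
pos 6: UGC -> C; peptide=MC
pos 9: GGC -> G; peptide=MCG
pos 12: GGU -> G; peptide=MCGG
pos 15: CGG -> R; peptide=MCGGR
pos 18: UAU -> Y; peptide=MCGGRY
pos 21: AAG -> K; peptide=MCGGRYK
pos 24: AUA -> I; peptide=MCGGRYKI
pos 27: UAG -> STOP

Answer: MCGGRYKI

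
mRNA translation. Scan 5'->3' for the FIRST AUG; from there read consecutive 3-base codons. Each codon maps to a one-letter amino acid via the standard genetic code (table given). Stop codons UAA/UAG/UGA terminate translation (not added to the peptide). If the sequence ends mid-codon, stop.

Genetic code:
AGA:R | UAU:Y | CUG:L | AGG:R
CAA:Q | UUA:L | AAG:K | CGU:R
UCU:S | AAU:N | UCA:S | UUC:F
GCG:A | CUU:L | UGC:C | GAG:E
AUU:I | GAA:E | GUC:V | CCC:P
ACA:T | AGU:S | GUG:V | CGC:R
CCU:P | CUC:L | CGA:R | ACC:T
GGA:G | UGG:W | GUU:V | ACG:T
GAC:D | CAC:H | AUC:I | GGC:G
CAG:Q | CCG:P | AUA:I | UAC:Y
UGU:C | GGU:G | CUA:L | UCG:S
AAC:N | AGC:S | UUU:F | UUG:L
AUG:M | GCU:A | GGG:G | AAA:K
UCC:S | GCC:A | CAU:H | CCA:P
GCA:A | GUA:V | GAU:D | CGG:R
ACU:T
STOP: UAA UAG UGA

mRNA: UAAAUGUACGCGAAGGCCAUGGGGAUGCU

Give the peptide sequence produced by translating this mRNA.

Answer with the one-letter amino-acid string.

start AUG at pos 3
pos 3: AUG -> M; peptide=M
pos 6: UAC -> Y; peptide=MY
pos 9: GCG -> A; peptide=MYA
pos 12: AAG -> K; peptide=MYAK
pos 15: GCC -> A; peptide=MYAKA
pos 18: AUG -> M; peptide=MYAKAM
pos 21: GGG -> G; peptide=MYAKAMG
pos 24: AUG -> M; peptide=MYAKAMGM
pos 27: only 2 nt remain (<3), stop (end of mRNA)

Answer: MYAKAMGM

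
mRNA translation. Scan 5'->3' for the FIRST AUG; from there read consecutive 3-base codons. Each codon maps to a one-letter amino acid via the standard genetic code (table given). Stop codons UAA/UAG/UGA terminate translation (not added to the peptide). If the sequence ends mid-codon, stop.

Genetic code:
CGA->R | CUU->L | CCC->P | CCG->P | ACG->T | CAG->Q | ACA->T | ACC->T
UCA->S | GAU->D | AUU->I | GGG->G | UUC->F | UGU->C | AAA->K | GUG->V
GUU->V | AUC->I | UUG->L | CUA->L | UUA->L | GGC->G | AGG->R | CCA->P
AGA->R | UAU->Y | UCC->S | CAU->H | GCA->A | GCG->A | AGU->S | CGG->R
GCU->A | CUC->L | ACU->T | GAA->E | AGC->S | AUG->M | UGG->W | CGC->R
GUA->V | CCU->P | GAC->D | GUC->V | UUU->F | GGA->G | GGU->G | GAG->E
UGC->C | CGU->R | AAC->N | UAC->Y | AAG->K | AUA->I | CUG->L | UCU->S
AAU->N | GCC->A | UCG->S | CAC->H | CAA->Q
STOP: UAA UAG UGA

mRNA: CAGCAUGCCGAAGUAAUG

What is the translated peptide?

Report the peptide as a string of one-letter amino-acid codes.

Answer: MPK

Derivation:
start AUG at pos 4
pos 4: AUG -> M; peptide=M
pos 7: CCG -> P; peptide=MP
pos 10: AAG -> K; peptide=MPK
pos 13: UAA -> STOP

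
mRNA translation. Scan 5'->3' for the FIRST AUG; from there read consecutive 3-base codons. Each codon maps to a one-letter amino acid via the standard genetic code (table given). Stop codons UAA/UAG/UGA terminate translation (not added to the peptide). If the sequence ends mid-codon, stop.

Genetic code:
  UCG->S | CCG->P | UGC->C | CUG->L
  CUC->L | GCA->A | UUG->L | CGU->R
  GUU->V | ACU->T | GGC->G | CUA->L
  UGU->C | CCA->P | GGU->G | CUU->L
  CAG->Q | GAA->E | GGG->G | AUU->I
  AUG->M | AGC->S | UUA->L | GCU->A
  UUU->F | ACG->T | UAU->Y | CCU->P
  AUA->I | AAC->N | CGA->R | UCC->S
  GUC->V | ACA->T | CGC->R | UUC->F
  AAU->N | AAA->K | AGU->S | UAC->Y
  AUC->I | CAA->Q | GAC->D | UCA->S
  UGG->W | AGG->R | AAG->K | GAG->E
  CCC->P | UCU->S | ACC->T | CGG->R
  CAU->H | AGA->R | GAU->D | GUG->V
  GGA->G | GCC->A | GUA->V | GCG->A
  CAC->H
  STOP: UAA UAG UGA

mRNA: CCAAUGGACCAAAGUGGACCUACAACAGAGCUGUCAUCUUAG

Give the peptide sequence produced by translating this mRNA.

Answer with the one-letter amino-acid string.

start AUG at pos 3
pos 3: AUG -> M; peptide=M
pos 6: GAC -> D; peptide=MD
pos 9: CAA -> Q; peptide=MDQ
pos 12: AGU -> S; peptide=MDQS
pos 15: GGA -> G; peptide=MDQSG
pos 18: CCU -> P; peptide=MDQSGP
pos 21: ACA -> T; peptide=MDQSGPT
pos 24: ACA -> T; peptide=MDQSGPTT
pos 27: GAG -> E; peptide=MDQSGPTTE
pos 30: CUG -> L; peptide=MDQSGPTTEL
pos 33: UCA -> S; peptide=MDQSGPTTELS
pos 36: UCU -> S; peptide=MDQSGPTTELSS
pos 39: UAG -> STOP

Answer: MDQSGPTTELSS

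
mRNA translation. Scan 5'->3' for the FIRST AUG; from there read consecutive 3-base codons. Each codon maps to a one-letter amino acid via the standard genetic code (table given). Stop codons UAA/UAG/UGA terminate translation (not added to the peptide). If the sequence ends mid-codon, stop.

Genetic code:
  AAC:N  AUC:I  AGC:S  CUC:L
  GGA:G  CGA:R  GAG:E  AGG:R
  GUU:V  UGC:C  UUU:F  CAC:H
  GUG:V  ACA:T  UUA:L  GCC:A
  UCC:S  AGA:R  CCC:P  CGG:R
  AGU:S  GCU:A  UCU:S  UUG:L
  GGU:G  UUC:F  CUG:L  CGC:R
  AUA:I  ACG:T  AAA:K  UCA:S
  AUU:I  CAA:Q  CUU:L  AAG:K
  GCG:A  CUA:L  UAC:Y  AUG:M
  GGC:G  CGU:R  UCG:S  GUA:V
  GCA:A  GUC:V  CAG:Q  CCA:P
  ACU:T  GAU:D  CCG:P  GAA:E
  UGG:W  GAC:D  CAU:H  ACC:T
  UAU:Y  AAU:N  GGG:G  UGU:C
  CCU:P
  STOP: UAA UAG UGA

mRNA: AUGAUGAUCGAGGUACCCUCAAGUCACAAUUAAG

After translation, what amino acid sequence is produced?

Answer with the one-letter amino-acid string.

start AUG at pos 0
pos 0: AUG -> M; peptide=M
pos 3: AUG -> M; peptide=MM
pos 6: AUC -> I; peptide=MMI
pos 9: GAG -> E; peptide=MMIE
pos 12: GUA -> V; peptide=MMIEV
pos 15: CCC -> P; peptide=MMIEVP
pos 18: UCA -> S; peptide=MMIEVPS
pos 21: AGU -> S; peptide=MMIEVPSS
pos 24: CAC -> H; peptide=MMIEVPSSH
pos 27: AAU -> N; peptide=MMIEVPSSHN
pos 30: UAA -> STOP

Answer: MMIEVPSSHN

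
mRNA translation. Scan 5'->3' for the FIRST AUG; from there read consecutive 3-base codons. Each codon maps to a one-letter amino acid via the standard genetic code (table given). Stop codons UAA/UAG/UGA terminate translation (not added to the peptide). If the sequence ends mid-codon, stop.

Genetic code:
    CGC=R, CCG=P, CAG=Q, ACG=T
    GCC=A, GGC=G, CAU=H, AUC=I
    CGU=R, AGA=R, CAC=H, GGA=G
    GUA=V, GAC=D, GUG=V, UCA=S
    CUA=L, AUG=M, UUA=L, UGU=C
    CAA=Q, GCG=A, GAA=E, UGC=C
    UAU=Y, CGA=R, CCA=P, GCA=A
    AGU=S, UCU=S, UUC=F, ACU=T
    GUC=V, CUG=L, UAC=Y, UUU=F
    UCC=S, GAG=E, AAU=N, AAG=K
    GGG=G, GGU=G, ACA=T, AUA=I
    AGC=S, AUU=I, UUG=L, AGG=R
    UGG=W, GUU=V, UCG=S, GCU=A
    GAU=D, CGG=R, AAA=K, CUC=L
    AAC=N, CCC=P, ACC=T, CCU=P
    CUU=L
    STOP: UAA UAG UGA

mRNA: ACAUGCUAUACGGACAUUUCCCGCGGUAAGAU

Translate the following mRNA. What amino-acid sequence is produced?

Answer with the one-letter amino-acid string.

start AUG at pos 2
pos 2: AUG -> M; peptide=M
pos 5: CUA -> L; peptide=ML
pos 8: UAC -> Y; peptide=MLY
pos 11: GGA -> G; peptide=MLYG
pos 14: CAU -> H; peptide=MLYGH
pos 17: UUC -> F; peptide=MLYGHF
pos 20: CCG -> P; peptide=MLYGHFP
pos 23: CGG -> R; peptide=MLYGHFPR
pos 26: UAA -> STOP

Answer: MLYGHFPR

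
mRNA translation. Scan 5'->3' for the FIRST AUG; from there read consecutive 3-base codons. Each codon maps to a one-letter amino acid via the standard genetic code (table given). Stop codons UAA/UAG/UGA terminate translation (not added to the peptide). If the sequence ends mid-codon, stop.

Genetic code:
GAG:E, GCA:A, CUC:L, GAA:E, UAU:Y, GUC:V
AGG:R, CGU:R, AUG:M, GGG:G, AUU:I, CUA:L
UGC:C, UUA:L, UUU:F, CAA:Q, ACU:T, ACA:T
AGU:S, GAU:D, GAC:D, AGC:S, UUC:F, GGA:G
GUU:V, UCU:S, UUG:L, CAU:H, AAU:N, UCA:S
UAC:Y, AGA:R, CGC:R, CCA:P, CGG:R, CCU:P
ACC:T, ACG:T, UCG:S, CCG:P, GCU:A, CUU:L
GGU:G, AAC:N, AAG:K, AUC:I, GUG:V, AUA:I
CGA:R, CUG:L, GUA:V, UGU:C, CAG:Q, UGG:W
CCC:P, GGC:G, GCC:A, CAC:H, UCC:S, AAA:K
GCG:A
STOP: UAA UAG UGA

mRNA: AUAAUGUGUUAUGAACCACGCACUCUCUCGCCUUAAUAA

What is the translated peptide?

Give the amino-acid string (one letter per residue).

start AUG at pos 3
pos 3: AUG -> M; peptide=M
pos 6: UGU -> C; peptide=MC
pos 9: UAU -> Y; peptide=MCY
pos 12: GAA -> E; peptide=MCYE
pos 15: CCA -> P; peptide=MCYEP
pos 18: CGC -> R; peptide=MCYEPR
pos 21: ACU -> T; peptide=MCYEPRT
pos 24: CUC -> L; peptide=MCYEPRTL
pos 27: UCG -> S; peptide=MCYEPRTLS
pos 30: CCU -> P; peptide=MCYEPRTLSP
pos 33: UAA -> STOP

Answer: MCYEPRTLSP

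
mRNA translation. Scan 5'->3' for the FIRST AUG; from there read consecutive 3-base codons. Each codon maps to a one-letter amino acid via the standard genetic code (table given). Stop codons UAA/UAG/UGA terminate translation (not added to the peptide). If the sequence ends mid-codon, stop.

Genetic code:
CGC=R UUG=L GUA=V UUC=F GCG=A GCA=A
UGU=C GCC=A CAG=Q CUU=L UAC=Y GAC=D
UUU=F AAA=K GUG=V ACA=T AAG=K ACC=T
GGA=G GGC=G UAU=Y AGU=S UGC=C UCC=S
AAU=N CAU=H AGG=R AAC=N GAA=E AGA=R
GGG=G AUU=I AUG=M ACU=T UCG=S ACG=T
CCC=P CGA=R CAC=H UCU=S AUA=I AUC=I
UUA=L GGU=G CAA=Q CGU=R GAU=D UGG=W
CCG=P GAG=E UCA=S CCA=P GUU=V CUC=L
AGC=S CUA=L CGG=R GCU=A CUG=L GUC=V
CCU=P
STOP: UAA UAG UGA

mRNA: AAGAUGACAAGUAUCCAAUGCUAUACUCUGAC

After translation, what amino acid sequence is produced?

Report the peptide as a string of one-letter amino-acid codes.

Answer: MTSIQCYTL

Derivation:
start AUG at pos 3
pos 3: AUG -> M; peptide=M
pos 6: ACA -> T; peptide=MT
pos 9: AGU -> S; peptide=MTS
pos 12: AUC -> I; peptide=MTSI
pos 15: CAA -> Q; peptide=MTSIQ
pos 18: UGC -> C; peptide=MTSIQC
pos 21: UAU -> Y; peptide=MTSIQCY
pos 24: ACU -> T; peptide=MTSIQCYT
pos 27: CUG -> L; peptide=MTSIQCYTL
pos 30: only 2 nt remain (<3), stop (end of mRNA)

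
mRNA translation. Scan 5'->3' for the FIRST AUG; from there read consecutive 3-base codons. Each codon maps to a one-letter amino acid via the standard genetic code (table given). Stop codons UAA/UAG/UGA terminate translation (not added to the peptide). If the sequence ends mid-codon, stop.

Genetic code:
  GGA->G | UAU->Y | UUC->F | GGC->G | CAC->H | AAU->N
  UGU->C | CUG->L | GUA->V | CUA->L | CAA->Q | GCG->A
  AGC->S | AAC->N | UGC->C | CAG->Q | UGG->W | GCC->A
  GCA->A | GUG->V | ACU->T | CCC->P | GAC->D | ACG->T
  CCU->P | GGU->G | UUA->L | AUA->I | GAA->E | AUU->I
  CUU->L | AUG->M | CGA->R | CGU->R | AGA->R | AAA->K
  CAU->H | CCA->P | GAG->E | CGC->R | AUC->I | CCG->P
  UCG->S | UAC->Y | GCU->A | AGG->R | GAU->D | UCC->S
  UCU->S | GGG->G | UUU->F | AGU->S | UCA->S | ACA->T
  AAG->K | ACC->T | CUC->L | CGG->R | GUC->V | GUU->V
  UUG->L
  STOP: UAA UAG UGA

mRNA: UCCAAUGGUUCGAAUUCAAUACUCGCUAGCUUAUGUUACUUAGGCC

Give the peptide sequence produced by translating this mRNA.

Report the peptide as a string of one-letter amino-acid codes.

Answer: MVRIQYSLAYVT

Derivation:
start AUG at pos 4
pos 4: AUG -> M; peptide=M
pos 7: GUU -> V; peptide=MV
pos 10: CGA -> R; peptide=MVR
pos 13: AUU -> I; peptide=MVRI
pos 16: CAA -> Q; peptide=MVRIQ
pos 19: UAC -> Y; peptide=MVRIQY
pos 22: UCG -> S; peptide=MVRIQYS
pos 25: CUA -> L; peptide=MVRIQYSL
pos 28: GCU -> A; peptide=MVRIQYSLA
pos 31: UAU -> Y; peptide=MVRIQYSLAY
pos 34: GUU -> V; peptide=MVRIQYSLAYV
pos 37: ACU -> T; peptide=MVRIQYSLAYVT
pos 40: UAG -> STOP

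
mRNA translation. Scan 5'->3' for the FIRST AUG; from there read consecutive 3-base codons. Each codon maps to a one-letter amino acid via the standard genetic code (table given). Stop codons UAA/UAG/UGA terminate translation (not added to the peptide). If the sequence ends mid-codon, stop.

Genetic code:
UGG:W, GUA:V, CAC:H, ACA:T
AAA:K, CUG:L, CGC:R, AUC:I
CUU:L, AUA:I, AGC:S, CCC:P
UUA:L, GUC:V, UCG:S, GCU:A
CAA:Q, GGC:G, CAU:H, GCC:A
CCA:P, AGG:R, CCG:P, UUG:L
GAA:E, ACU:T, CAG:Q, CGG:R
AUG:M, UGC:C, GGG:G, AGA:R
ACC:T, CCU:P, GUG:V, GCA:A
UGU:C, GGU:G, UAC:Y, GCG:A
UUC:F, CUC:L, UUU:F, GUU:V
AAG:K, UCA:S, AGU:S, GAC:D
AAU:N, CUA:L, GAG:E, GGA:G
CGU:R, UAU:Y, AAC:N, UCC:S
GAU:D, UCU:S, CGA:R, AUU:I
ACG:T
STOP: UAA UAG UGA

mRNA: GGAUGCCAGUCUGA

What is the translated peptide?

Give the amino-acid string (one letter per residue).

Answer: MPV

Derivation:
start AUG at pos 2
pos 2: AUG -> M; peptide=M
pos 5: CCA -> P; peptide=MP
pos 8: GUC -> V; peptide=MPV
pos 11: UGA -> STOP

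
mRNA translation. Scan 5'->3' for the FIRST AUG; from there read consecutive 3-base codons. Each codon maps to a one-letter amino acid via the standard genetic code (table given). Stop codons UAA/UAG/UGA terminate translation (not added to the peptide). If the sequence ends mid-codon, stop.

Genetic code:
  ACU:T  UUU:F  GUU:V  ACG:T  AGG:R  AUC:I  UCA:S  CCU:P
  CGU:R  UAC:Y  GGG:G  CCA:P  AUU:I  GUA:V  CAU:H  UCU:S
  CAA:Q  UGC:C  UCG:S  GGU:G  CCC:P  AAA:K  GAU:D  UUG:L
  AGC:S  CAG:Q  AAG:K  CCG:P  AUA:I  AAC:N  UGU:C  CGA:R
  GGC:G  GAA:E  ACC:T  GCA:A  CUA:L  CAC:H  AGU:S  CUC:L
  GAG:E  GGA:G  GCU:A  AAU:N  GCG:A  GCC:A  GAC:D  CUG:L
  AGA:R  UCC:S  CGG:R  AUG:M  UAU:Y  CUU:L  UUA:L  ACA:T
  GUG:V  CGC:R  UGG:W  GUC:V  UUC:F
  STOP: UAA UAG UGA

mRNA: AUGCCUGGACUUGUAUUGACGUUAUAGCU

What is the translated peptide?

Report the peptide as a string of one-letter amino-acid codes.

start AUG at pos 0
pos 0: AUG -> M; peptide=M
pos 3: CCU -> P; peptide=MP
pos 6: GGA -> G; peptide=MPG
pos 9: CUU -> L; peptide=MPGL
pos 12: GUA -> V; peptide=MPGLV
pos 15: UUG -> L; peptide=MPGLVL
pos 18: ACG -> T; peptide=MPGLVLT
pos 21: UUA -> L; peptide=MPGLVLTL
pos 24: UAG -> STOP

Answer: MPGLVLTL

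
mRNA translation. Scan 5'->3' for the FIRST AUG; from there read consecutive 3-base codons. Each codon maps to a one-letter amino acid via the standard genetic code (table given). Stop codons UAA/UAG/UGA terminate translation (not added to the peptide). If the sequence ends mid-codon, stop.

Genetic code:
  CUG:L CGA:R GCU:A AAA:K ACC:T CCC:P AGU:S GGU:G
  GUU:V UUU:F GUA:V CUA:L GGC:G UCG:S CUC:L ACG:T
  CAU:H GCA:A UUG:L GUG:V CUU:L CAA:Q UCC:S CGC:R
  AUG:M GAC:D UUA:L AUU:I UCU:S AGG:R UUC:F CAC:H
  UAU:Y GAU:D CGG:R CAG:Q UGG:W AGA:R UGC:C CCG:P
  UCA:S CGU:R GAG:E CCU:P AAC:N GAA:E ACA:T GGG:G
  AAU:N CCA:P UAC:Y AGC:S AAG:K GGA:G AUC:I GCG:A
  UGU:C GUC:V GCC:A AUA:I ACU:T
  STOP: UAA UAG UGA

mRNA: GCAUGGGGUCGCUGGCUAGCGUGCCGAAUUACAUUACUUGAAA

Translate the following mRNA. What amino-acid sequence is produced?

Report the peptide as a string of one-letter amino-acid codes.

Answer: MGSLASVPNYIT

Derivation:
start AUG at pos 2
pos 2: AUG -> M; peptide=M
pos 5: GGG -> G; peptide=MG
pos 8: UCG -> S; peptide=MGS
pos 11: CUG -> L; peptide=MGSL
pos 14: GCU -> A; peptide=MGSLA
pos 17: AGC -> S; peptide=MGSLAS
pos 20: GUG -> V; peptide=MGSLASV
pos 23: CCG -> P; peptide=MGSLASVP
pos 26: AAU -> N; peptide=MGSLASVPN
pos 29: UAC -> Y; peptide=MGSLASVPNY
pos 32: AUU -> I; peptide=MGSLASVPNYI
pos 35: ACU -> T; peptide=MGSLASVPNYIT
pos 38: UGA -> STOP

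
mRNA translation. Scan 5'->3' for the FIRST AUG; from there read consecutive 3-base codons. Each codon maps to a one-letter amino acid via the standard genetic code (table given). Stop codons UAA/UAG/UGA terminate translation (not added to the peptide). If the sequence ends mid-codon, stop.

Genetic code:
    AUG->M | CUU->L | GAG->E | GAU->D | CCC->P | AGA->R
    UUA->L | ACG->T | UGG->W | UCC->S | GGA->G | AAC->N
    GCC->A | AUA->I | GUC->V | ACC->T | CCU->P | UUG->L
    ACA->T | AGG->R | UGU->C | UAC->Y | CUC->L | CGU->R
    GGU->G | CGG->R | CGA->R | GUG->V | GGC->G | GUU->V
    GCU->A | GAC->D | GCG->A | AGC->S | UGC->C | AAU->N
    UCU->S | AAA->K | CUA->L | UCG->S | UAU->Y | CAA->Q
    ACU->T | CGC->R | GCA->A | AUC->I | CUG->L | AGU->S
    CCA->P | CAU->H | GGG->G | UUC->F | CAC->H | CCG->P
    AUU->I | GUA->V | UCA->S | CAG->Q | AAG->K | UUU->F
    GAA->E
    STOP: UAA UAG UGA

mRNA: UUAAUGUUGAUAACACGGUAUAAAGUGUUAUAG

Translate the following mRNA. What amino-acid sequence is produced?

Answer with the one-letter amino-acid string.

start AUG at pos 3
pos 3: AUG -> M; peptide=M
pos 6: UUG -> L; peptide=ML
pos 9: AUA -> I; peptide=MLI
pos 12: ACA -> T; peptide=MLIT
pos 15: CGG -> R; peptide=MLITR
pos 18: UAU -> Y; peptide=MLITRY
pos 21: AAA -> K; peptide=MLITRYK
pos 24: GUG -> V; peptide=MLITRYKV
pos 27: UUA -> L; peptide=MLITRYKVL
pos 30: UAG -> STOP

Answer: MLITRYKVL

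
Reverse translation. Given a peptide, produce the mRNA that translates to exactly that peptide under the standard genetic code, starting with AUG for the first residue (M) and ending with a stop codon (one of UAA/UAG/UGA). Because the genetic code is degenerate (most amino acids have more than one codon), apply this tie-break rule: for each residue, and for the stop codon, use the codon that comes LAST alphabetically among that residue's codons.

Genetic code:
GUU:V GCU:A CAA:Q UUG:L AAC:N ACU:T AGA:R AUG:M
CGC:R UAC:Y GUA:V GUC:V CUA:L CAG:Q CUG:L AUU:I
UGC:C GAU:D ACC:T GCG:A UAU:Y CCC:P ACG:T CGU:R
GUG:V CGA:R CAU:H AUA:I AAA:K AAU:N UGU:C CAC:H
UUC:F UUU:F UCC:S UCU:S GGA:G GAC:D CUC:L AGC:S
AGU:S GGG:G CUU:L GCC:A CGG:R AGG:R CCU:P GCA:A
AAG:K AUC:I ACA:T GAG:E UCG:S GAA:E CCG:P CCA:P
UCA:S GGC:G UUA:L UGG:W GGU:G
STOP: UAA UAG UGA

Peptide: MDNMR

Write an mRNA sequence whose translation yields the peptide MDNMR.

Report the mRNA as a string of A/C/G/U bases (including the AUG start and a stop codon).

residue 1: M -> AUG (start codon)
residue 2: D codons sorted = GAC,GAU -> pick last = GAU
residue 3: N codons sorted = AAC,AAU -> pick last = AAU
residue 4: M -> AUG (only codon)
residue 5: R codons sorted = AGA,AGG,CGA,CGC,CGG,CGU -> pick last = CGU
terminator: stop codons sorted = UAA,UAG,UGA -> pick last = UGA

Answer: mRNA: AUGGAUAAUAUGCGUUGA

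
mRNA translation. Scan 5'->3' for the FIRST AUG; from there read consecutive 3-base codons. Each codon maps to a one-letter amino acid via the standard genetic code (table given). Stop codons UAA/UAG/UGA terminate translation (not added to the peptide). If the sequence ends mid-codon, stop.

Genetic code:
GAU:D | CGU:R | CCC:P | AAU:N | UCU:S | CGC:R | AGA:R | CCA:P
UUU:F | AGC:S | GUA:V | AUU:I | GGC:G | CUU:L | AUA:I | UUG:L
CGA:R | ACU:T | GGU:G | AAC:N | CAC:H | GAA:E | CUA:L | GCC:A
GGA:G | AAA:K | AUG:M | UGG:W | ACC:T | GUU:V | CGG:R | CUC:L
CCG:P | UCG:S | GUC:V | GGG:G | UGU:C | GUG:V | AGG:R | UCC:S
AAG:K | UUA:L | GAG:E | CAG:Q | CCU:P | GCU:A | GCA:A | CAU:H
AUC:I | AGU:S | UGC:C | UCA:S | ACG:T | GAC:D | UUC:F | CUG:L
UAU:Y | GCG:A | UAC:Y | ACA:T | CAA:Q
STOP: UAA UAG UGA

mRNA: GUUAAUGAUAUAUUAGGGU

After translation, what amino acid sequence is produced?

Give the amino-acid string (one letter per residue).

Answer: MIY

Derivation:
start AUG at pos 4
pos 4: AUG -> M; peptide=M
pos 7: AUA -> I; peptide=MI
pos 10: UAU -> Y; peptide=MIY
pos 13: UAG -> STOP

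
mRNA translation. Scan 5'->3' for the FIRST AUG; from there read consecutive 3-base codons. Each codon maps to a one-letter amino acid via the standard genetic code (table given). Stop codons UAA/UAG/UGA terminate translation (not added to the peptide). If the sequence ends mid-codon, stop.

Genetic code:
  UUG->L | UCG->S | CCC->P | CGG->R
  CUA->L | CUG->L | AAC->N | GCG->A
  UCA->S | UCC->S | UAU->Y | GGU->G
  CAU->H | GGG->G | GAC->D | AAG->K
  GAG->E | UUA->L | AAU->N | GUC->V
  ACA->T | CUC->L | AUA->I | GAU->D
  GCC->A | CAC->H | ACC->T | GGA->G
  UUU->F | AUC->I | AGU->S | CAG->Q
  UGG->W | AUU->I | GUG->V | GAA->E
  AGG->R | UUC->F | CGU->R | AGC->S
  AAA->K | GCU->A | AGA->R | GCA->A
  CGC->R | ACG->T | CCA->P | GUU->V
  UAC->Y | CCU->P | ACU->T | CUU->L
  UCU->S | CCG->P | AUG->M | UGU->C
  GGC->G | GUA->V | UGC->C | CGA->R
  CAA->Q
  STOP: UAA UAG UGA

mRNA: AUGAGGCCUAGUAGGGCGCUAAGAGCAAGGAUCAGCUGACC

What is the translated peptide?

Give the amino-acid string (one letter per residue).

start AUG at pos 0
pos 0: AUG -> M; peptide=M
pos 3: AGG -> R; peptide=MR
pos 6: CCU -> P; peptide=MRP
pos 9: AGU -> S; peptide=MRPS
pos 12: AGG -> R; peptide=MRPSR
pos 15: GCG -> A; peptide=MRPSRA
pos 18: CUA -> L; peptide=MRPSRAL
pos 21: AGA -> R; peptide=MRPSRALR
pos 24: GCA -> A; peptide=MRPSRALRA
pos 27: AGG -> R; peptide=MRPSRALRAR
pos 30: AUC -> I; peptide=MRPSRALRARI
pos 33: AGC -> S; peptide=MRPSRALRARIS
pos 36: UGA -> STOP

Answer: MRPSRALRARIS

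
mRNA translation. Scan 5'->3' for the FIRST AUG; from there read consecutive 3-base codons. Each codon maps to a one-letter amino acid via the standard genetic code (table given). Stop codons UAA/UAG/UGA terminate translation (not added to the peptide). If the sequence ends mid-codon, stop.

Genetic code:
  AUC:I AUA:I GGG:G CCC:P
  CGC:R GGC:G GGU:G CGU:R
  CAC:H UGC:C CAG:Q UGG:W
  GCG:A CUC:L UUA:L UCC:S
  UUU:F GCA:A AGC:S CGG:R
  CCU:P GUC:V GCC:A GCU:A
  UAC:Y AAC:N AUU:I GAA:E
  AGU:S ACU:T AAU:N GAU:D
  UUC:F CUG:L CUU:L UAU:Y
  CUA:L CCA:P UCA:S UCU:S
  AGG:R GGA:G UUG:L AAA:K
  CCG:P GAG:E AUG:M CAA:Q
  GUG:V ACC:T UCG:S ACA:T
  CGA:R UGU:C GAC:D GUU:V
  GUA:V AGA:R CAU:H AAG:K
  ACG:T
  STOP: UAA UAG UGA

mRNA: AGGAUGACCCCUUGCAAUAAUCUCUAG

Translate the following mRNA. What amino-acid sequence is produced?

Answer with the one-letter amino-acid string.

start AUG at pos 3
pos 3: AUG -> M; peptide=M
pos 6: ACC -> T; peptide=MT
pos 9: CCU -> P; peptide=MTP
pos 12: UGC -> C; peptide=MTPC
pos 15: AAU -> N; peptide=MTPCN
pos 18: AAU -> N; peptide=MTPCNN
pos 21: CUC -> L; peptide=MTPCNNL
pos 24: UAG -> STOP

Answer: MTPCNNL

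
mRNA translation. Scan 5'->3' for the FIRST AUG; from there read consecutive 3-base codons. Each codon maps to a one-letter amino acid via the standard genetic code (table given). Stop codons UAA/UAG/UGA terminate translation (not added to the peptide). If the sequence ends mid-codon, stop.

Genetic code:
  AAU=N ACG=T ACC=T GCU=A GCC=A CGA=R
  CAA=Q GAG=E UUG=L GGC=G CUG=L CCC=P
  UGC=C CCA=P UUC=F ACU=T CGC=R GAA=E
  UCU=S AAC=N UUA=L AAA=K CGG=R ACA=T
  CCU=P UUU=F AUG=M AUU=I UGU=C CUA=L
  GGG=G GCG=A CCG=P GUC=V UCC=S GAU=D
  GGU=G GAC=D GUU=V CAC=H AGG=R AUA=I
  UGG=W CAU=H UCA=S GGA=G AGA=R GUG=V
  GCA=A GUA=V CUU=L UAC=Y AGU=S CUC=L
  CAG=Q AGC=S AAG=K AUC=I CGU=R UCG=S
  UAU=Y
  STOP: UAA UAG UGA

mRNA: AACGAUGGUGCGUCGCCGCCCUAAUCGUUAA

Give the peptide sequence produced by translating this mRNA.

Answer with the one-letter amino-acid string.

start AUG at pos 4
pos 4: AUG -> M; peptide=M
pos 7: GUG -> V; peptide=MV
pos 10: CGU -> R; peptide=MVR
pos 13: CGC -> R; peptide=MVRR
pos 16: CGC -> R; peptide=MVRRR
pos 19: CCU -> P; peptide=MVRRRP
pos 22: AAU -> N; peptide=MVRRRPN
pos 25: CGU -> R; peptide=MVRRRPNR
pos 28: UAA -> STOP

Answer: MVRRRPNR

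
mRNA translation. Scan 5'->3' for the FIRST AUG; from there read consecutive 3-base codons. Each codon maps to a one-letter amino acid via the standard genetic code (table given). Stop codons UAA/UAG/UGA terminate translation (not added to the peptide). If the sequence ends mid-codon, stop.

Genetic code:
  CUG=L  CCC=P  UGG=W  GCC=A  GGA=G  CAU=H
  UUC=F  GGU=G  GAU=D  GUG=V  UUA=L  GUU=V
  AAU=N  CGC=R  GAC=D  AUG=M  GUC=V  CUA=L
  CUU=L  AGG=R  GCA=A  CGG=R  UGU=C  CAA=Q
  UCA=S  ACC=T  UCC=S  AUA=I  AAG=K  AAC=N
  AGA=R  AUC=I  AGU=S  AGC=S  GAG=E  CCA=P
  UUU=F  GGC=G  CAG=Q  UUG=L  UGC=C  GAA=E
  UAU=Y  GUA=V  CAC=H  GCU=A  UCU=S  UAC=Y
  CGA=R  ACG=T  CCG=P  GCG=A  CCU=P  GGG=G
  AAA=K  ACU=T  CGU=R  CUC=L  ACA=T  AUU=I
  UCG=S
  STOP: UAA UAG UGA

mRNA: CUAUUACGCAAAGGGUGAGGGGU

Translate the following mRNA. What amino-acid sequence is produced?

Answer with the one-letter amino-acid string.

Answer: (empty: no AUG start codon)

Derivation:
no AUG start codon found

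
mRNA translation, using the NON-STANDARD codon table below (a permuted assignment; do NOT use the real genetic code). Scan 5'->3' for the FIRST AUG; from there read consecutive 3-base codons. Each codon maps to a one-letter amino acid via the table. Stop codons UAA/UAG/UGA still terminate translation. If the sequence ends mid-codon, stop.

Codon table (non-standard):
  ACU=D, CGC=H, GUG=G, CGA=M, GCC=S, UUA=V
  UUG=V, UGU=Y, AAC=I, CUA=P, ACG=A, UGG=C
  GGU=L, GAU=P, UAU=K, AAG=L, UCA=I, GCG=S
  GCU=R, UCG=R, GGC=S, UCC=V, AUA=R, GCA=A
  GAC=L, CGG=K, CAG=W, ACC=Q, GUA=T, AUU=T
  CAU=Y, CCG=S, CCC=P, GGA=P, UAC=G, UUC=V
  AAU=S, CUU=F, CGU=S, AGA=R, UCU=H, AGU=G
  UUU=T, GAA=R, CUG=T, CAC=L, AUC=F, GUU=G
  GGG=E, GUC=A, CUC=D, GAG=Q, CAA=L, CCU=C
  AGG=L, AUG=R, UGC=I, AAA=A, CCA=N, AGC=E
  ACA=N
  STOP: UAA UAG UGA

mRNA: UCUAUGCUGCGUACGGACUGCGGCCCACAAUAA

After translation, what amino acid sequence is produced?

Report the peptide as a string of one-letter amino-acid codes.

Answer: RTSALISNL

Derivation:
start AUG at pos 3
pos 3: AUG -> R; peptide=R
pos 6: CUG -> T; peptide=RT
pos 9: CGU -> S; peptide=RTS
pos 12: ACG -> A; peptide=RTSA
pos 15: GAC -> L; peptide=RTSAL
pos 18: UGC -> I; peptide=RTSALI
pos 21: GGC -> S; peptide=RTSALIS
pos 24: CCA -> N; peptide=RTSALISN
pos 27: CAA -> L; peptide=RTSALISNL
pos 30: UAA -> STOP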